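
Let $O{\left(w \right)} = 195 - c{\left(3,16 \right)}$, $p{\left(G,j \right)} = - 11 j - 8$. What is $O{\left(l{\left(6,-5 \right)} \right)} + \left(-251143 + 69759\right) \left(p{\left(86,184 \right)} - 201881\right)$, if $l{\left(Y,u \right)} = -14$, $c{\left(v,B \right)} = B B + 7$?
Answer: $36986555524$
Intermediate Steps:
$p{\left(G,j \right)} = -8 - 11 j$
$c{\left(v,B \right)} = 7 + B^{2}$ ($c{\left(v,B \right)} = B^{2} + 7 = 7 + B^{2}$)
$O{\left(w \right)} = -68$ ($O{\left(w \right)} = 195 - \left(7 + 16^{2}\right) = 195 - \left(7 + 256\right) = 195 - 263 = -68$)
$O{\left(l{\left(6,-5 \right)} \right)} + \left(-251143 + 69759\right) \left(p{\left(86,184 \right)} - 201881\right) = -68 + \left(-251143 + 69759\right) \left(\left(-8 - 2024\right) - 201881\right) = -68 - 181384 \left(\left(-8 - 2024\right) - 201881\right) = -68 - 181384 \left(-2032 - 201881\right) = -68 - -36986555592 = -68 + 36986555592 = 36986555524$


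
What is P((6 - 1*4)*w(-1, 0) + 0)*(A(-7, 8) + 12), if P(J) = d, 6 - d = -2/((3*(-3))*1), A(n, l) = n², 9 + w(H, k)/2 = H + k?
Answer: 3172/9 ≈ 352.44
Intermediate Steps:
w(H, k) = -18 + 2*H + 2*k (w(H, k) = -18 + 2*(H + k) = -18 + (2*H + 2*k) = -18 + 2*H + 2*k)
d = 52/9 (d = 6 - (-2)/((3*(-3))*1) = 6 - (-2)/((-9*1)) = 6 - (-2)/(-9) = 6 - (-2)*(-1)/9 = 6 - 1*2/9 = 6 - 2/9 = 52/9 ≈ 5.7778)
P(J) = 52/9
P((6 - 1*4)*w(-1, 0) + 0)*(A(-7, 8) + 12) = 52*((-7)² + 12)/9 = 52*(49 + 12)/9 = (52/9)*61 = 3172/9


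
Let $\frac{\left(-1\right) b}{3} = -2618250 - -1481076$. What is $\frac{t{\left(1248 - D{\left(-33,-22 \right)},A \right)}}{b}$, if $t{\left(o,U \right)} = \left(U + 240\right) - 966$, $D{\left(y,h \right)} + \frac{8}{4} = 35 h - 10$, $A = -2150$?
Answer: $- \frac{1438}{1705761} \approx -0.00084303$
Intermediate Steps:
$D{\left(y,h \right)} = -12 + 35 h$ ($D{\left(y,h \right)} = -2 + \left(35 h - 10\right) = -2 + \left(-10 + 35 h\right) = -12 + 35 h$)
$t{\left(o,U \right)} = -726 + U$ ($t{\left(o,U \right)} = \left(240 + U\right) - 966 = -726 + U$)
$b = 3411522$ ($b = - 3 \left(-2618250 - -1481076\right) = - 3 \left(-2618250 + 1481076\right) = \left(-3\right) \left(-1137174\right) = 3411522$)
$\frac{t{\left(1248 - D{\left(-33,-22 \right)},A \right)}}{b} = \frac{-726 - 2150}{3411522} = \left(-2876\right) \frac{1}{3411522} = - \frac{1438}{1705761}$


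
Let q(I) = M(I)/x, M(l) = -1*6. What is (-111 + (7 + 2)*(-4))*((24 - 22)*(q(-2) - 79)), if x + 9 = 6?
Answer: 22638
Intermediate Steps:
x = -3 (x = -9 + 6 = -3)
M(l) = -6
q(I) = 2 (q(I) = -6/(-3) = -6*(-1/3) = 2)
(-111 + (7 + 2)*(-4))*((24 - 22)*(q(-2) - 79)) = (-111 + (7 + 2)*(-4))*((24 - 22)*(2 - 79)) = (-111 + 9*(-4))*(2*(-77)) = (-111 - 36)*(-154) = -147*(-154) = 22638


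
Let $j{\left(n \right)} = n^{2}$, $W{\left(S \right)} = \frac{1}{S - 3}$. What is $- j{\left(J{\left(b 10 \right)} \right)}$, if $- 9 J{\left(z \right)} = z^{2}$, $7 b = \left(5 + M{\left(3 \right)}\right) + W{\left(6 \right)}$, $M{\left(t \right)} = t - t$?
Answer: $- \frac{655360000}{15752961} \approx -41.602$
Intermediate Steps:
$W{\left(S \right)} = \frac{1}{-3 + S}$
$M{\left(t \right)} = 0$
$b = \frac{16}{21}$ ($b = \frac{\left(5 + 0\right) + \frac{1}{-3 + 6}}{7} = \frac{5 + \frac{1}{3}}{7} = \frac{1}{7} \cdot \frac{16}{3} = \frac{16}{21} \approx 0.7619$)
$J{\left(z \right)} = - \frac{z^{2}}{9}$
$- j{\left(J{\left(b 10 \right)} \right)} = - \left(- \frac{\left(\frac{16}{21} \cdot 10\right)^{2}}{9}\right)^{2} = - \left(- \frac{\left(\frac{160}{21}\right)^{2}}{9}\right)^{2} = - \left(\left(- \frac{1}{9}\right) \frac{25600}{441}\right)^{2} = - \left(- \frac{25600}{3969}\right)^{2} = \left(-1\right) \frac{655360000}{15752961} = - \frac{655360000}{15752961}$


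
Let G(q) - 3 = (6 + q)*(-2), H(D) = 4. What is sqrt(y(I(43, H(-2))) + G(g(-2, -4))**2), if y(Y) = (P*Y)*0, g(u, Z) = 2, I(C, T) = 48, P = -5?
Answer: 13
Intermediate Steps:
G(q) = -9 - 2*q (G(q) = 3 + (6 + q)*(-2) = 3 + (-12 - 2*q) = -9 - 2*q)
y(Y) = 0 (y(Y) = -5*Y*0 = 0)
sqrt(y(I(43, H(-2))) + G(g(-2, -4))**2) = sqrt(0 + (-9 - 2*2)**2) = sqrt(0 + (-9 - 4)**2) = sqrt(0 + (-13)**2) = sqrt(0 + 169) = sqrt(169) = 13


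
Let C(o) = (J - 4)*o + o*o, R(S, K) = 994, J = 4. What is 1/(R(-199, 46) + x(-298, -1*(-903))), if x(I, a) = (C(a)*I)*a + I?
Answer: -1/219421668750 ≈ -4.5574e-12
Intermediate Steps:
C(o) = o² (C(o) = (4 - 4)*o + o*o = 0*o + o² = 0 + o² = o²)
x(I, a) = I + I*a³ (x(I, a) = (a²*I)*a + I = (I*a²)*a + I = I*a³ + I = I + I*a³)
1/(R(-199, 46) + x(-298, -1*(-903))) = 1/(994 - 298*(1 + (-1*(-903))³)) = 1/(994 - 298*(1 + 903³)) = 1/(994 - 298*(1 + 736314327)) = 1/(994 - 298*736314328) = 1/(994 - 219421669744) = 1/(-219421668750) = -1/219421668750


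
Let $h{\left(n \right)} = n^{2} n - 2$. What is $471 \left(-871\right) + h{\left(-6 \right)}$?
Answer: $-410459$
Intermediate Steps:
$h{\left(n \right)} = -2 + n^{3}$ ($h{\left(n \right)} = n^{3} - 2 = -2 + n^{3}$)
$471 \left(-871\right) + h{\left(-6 \right)} = 471 \left(-871\right) + \left(-2 + \left(-6\right)^{3}\right) = -410241 - 218 = -410459$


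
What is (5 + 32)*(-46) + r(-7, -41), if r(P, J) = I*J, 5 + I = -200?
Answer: 6703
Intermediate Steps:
I = -205 (I = -5 - 200 = -205)
r(P, J) = -205*J
(5 + 32)*(-46) + r(-7, -41) = (5 + 32)*(-46) - 205*(-41) = 37*(-46) + 8405 = -1702 + 8405 = 6703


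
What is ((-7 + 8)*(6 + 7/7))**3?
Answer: 343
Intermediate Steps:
((-7 + 8)*(6 + 7/7))**3 = (1*(6 + 7*(1/7)))**3 = (1*(6 + 1))**3 = (1*7)**3 = 7**3 = 343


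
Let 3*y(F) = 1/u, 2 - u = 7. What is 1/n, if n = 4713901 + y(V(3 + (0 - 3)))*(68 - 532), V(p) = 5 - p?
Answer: 15/70708979 ≈ 2.1214e-7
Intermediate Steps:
u = -5 (u = 2 - 1*7 = 2 - 7 = -5)
y(F) = -1/15 (y(F) = (⅓)/(-5) = (⅓)*(-⅕) = -1/15)
n = 70708979/15 (n = 4713901 - (68 - 532)/15 = 4713901 - 1/15*(-464) = 4713901 + 464/15 = 70708979/15 ≈ 4.7139e+6)
1/n = 1/(70708979/15) = 15/70708979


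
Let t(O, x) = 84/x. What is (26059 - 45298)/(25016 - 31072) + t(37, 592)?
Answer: 743637/224072 ≈ 3.3187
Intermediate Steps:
(26059 - 45298)/(25016 - 31072) + t(37, 592) = (26059 - 45298)/(25016 - 31072) + 84/592 = -19239/(-6056) + 84*(1/592) = -19239*(-1/6056) + 21/148 = 19239/6056 + 21/148 = 743637/224072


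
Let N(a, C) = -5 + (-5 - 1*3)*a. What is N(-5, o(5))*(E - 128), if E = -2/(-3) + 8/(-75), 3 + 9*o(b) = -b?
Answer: -22302/5 ≈ -4460.4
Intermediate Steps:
o(b) = -1/3 - b/9 (o(b) = -1/3 + (-b)/9 = -1/3 - b/9)
N(a, C) = -5 - 8*a (N(a, C) = -5 + (-5 - 3)*a = -5 - 8*a)
E = 14/25 (E = -2*(-1/3) + 8*(-1/75) = 2/3 - 8/75 = 14/25 ≈ 0.56000)
N(-5, o(5))*(E - 128) = (-5 - 8*(-5))*(14/25 - 128) = (-5 + 40)*(-3186/25) = 35*(-3186/25) = -22302/5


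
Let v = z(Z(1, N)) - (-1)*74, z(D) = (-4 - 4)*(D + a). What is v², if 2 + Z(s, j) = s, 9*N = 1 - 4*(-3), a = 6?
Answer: 1156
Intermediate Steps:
N = 13/9 (N = (1 - 4*(-3))/9 = (1 + 12)/9 = (⅑)*13 = 13/9 ≈ 1.4444)
Z(s, j) = -2 + s
z(D) = -48 - 8*D (z(D) = (-4 - 4)*(D + 6) = -8*(6 + D) = -48 - 8*D)
v = 34 (v = (-48 - 8*(-2 + 1)) - (-1)*74 = (-48 - 8*(-1)) - 1*(-74) = (-48 + 8) + 74 = -40 + 74 = 34)
v² = 34² = 1156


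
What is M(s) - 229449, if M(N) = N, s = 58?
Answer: -229391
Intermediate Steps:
M(s) - 229449 = 58 - 229449 = -229391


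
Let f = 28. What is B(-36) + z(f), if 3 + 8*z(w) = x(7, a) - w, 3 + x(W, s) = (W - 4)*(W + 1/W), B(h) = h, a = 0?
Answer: -263/7 ≈ -37.571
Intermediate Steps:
x(W, s) = -3 + (-4 + W)*(W + 1/W) (x(W, s) = -3 + (W - 4)*(W + 1/W) = -3 + (-4 + W)*(W + 1/W))
z(w) = 27/14 - w/8 (z(w) = -3/8 + ((-2 + 7² - 4*7 - 4/7) - w)/8 = -3/8 + ((-2 + 49 - 28 - 4*⅐) - w)/8 = -3/8 + ((-2 + 49 - 28 - 4/7) - w)/8 = -3/8 + (129/7 - w)/8 = -3/8 + (129/56 - w/8) = 27/14 - w/8)
B(-36) + z(f) = -36 + (27/14 - ⅛*28) = -36 + (27/14 - 7/2) = -36 - 11/7 = -263/7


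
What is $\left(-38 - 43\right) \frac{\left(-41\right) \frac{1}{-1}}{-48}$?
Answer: $\frac{1107}{16} \approx 69.188$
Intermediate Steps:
$\left(-38 - 43\right) \frac{\left(-41\right) \frac{1}{-1}}{-48} = - 81 \left(-41\right) \left(-1\right) \left(- \frac{1}{48}\right) = - 81 \cdot 41 \left(- \frac{1}{48}\right) = \left(-81\right) \left(- \frac{41}{48}\right) = \frac{1107}{16}$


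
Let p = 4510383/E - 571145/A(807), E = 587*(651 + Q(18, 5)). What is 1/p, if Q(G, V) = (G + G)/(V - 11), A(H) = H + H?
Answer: -203694870/69654768671 ≈ -0.0029243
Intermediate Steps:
A(H) = 2*H
Q(G, V) = 2*G/(-11 + V) (Q(G, V) = (2*G)/(-11 + V) = 2*G/(-11 + V))
E = 378615 (E = 587*(651 + 2*18/(-11 + 5)) = 587*(651 + 2*18/(-6)) = 587*(651 + 2*18*(-⅙)) = 587*(651 - 6) = 587*645 = 378615)
p = -69654768671/203694870 (p = 4510383/378615 - 571145/(2*807) = 4510383*(1/378615) - 571145/1614 = 1503461/126205 - 571145*1/1614 = 1503461/126205 - 571145/1614 = -69654768671/203694870 ≈ -341.96)
1/p = 1/(-69654768671/203694870) = -203694870/69654768671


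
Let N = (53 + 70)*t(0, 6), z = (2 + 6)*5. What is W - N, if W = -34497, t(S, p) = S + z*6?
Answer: -64017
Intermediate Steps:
z = 40 (z = 8*5 = 40)
t(S, p) = 240 + S (t(S, p) = S + 40*6 = S + 240 = 240 + S)
N = 29520 (N = (53 + 70)*(240 + 0) = 123*240 = 29520)
W - N = -34497 - 1*29520 = -34497 - 29520 = -64017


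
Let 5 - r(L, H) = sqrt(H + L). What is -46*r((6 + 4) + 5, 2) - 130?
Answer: -360 + 46*sqrt(17) ≈ -170.34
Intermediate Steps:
r(L, H) = 5 - sqrt(H + L)
-46*r((6 + 4) + 5, 2) - 130 = -46*(5 - sqrt(2 + ((6 + 4) + 5))) - 130 = -46*(5 - sqrt(2 + (10 + 5))) - 130 = -46*(5 - sqrt(2 + 15)) - 130 = -46*(5 - sqrt(17)) - 130 = (-230 + 46*sqrt(17)) - 130 = -360 + 46*sqrt(17)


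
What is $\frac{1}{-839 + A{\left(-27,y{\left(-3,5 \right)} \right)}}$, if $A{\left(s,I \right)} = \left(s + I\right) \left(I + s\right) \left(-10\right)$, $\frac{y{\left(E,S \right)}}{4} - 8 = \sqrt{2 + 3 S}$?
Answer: $- \frac{3809}{11788481} + \frac{400 \sqrt{17}}{11788481} \approx -0.00018321$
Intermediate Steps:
$y{\left(E,S \right)} = 32 + 4 \sqrt{2 + 3 S}$
$A{\left(s,I \right)} = - 10 \left(I + s\right)^{2}$ ($A{\left(s,I \right)} = \left(I + s\right) \left(I + s\right) \left(-10\right) = \left(I + s\right)^{2} \left(-10\right) = - 10 \left(I + s\right)^{2}$)
$\frac{1}{-839 + A{\left(-27,y{\left(-3,5 \right)} \right)}} = \frac{1}{-839 - 10 \left(\left(32 + 4 \sqrt{2 + 3 \cdot 5}\right) - 27\right)^{2}} = \frac{1}{-839 - 10 \left(\left(32 + 4 \sqrt{2 + 15}\right) - 27\right)^{2}} = \frac{1}{-839 - 10 \left(\left(32 + 4 \sqrt{17}\right) - 27\right)^{2}} = \frac{1}{-839 - 10 \left(5 + 4 \sqrt{17}\right)^{2}}$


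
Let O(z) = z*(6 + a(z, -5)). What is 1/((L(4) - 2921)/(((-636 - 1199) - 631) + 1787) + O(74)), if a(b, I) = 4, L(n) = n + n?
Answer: 679/505373 ≈ 0.0013436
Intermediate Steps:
L(n) = 2*n
O(z) = 10*z (O(z) = z*(6 + 4) = z*10 = 10*z)
1/((L(4) - 2921)/(((-636 - 1199) - 631) + 1787) + O(74)) = 1/((2*4 - 2921)/(((-636 - 1199) - 631) + 1787) + 10*74) = 1/((8 - 2921)/((-1835 - 631) + 1787) + 740) = 1/(-2913/(-2466 + 1787) + 740) = 1/(-2913/(-679) + 740) = 1/(-2913*(-1/679) + 740) = 1/(2913/679 + 740) = 1/(505373/679) = 679/505373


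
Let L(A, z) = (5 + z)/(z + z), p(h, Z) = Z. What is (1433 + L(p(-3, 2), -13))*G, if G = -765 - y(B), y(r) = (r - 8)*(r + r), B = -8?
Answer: -19024293/13 ≈ -1.4634e+6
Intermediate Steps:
y(r) = 2*r*(-8 + r) (y(r) = (-8 + r)*(2*r) = 2*r*(-8 + r))
G = -1021 (G = -765 - 2*(-8)*(-8 - 8) = -765 - 2*(-8)*(-16) = -765 - 1*256 = -765 - 256 = -1021)
L(A, z) = (5 + z)/(2*z) (L(A, z) = (5 + z)/((2*z)) = (5 + z)*(1/(2*z)) = (5 + z)/(2*z))
(1433 + L(p(-3, 2), -13))*G = (1433 + (1/2)*(5 - 13)/(-13))*(-1021) = (1433 + (1/2)*(-1/13)*(-8))*(-1021) = (1433 + 4/13)*(-1021) = (18633/13)*(-1021) = -19024293/13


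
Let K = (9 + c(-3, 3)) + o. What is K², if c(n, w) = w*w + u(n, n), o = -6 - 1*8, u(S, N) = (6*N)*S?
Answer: 3364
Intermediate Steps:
u(S, N) = 6*N*S
o = -14 (o = -6 - 8 = -14)
c(n, w) = w² + 6*n² (c(n, w) = w*w + 6*n*n = w² + 6*n²)
K = 58 (K = (9 + (3² + 6*(-3)²)) - 14 = (9 + (9 + 6*9)) - 14 = (9 + (9 + 54)) - 14 = (9 + 63) - 14 = 72 - 14 = 58)
K² = 58² = 3364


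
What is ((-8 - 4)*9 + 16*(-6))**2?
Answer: 41616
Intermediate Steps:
((-8 - 4)*9 + 16*(-6))**2 = (-12*9 - 96)**2 = (-108 - 96)**2 = (-204)**2 = 41616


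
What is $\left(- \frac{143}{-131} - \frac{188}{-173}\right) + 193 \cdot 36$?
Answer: $\frac{157511891}{22663} \approx 6950.2$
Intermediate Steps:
$\left(- \frac{143}{-131} - \frac{188}{-173}\right) + 193 \cdot 36 = \left(\left(-143\right) \left(- \frac{1}{131}\right) - - \frac{188}{173}\right) + 6948 = \left(\frac{143}{131} + \frac{188}{173}\right) + 6948 = \frac{49367}{22663} + 6948 = \frac{157511891}{22663}$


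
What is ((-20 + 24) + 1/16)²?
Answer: 4225/256 ≈ 16.504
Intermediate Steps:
((-20 + 24) + 1/16)² = (4 + 1/16)² = (65/16)² = 4225/256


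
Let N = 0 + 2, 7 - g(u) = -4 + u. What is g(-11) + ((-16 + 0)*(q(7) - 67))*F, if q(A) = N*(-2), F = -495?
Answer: -562298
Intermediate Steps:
g(u) = 11 - u (g(u) = 7 - (-4 + u) = 7 + (4 - u) = 11 - u)
N = 2
q(A) = -4 (q(A) = 2*(-2) = -4)
g(-11) + ((-16 + 0)*(q(7) - 67))*F = (11 - 1*(-11)) + ((-16 + 0)*(-4 - 67))*(-495) = (11 + 11) - 16*(-71)*(-495) = 22 + 1136*(-495) = 22 - 562320 = -562298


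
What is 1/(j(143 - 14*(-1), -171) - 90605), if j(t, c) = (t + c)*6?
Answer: -1/90689 ≈ -1.1027e-5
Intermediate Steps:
j(t, c) = 6*c + 6*t (j(t, c) = (c + t)*6 = 6*c + 6*t)
1/(j(143 - 14*(-1), -171) - 90605) = 1/((6*(-171) + 6*(143 - 14*(-1))) - 90605) = 1/((-1026 + 6*(143 - 1*(-14))) - 90605) = 1/((-1026 + 6*(143 + 14)) - 90605) = 1/((-1026 + 6*157) - 90605) = 1/((-1026 + 942) - 90605) = 1/(-84 - 90605) = 1/(-90689) = -1/90689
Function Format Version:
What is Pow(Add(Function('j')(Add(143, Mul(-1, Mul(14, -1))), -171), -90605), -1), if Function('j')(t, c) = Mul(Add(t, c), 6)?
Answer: Rational(-1, 90689) ≈ -1.1027e-5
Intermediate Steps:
Function('j')(t, c) = Add(Mul(6, c), Mul(6, t)) (Function('j')(t, c) = Mul(Add(c, t), 6) = Add(Mul(6, c), Mul(6, t)))
Pow(Add(Function('j')(Add(143, Mul(-1, Mul(14, -1))), -171), -90605), -1) = Pow(Add(Add(Mul(6, -171), Mul(6, Add(143, Mul(-1, Mul(14, -1))))), -90605), -1) = Pow(Add(Add(-1026, Mul(6, Add(143, Mul(-1, -14)))), -90605), -1) = Pow(Add(Add(-1026, Mul(6, Add(143, 14))), -90605), -1) = Pow(Add(Add(-1026, Mul(6, 157)), -90605), -1) = Pow(Add(Add(-1026, 942), -90605), -1) = Pow(Add(-84, -90605), -1) = Pow(-90689, -1) = Rational(-1, 90689)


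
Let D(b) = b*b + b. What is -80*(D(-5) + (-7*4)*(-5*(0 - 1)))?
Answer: 9600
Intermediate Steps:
D(b) = b + b² (D(b) = b² + b = b + b²)
-80*(D(-5) + (-7*4)*(-5*(0 - 1))) = -80*(-5*(1 - 5) + (-7*4)*(-5*(0 - 1))) = -80*(-5*(-4) - (-140)*(-1)) = -80*(20 - 28*5) = -80*(20 - 140) = -80*(-120) = 9600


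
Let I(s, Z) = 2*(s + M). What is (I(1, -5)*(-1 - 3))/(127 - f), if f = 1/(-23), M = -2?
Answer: 92/1461 ≈ 0.062971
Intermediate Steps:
I(s, Z) = -4 + 2*s (I(s, Z) = 2*(s - 2) = 2*(-2 + s) = -4 + 2*s)
f = -1/23 ≈ -0.043478
(I(1, -5)*(-1 - 3))/(127 - f) = ((-4 + 2*1)*(-1 - 3))/(127 - 1*(-1/23)) = ((-4 + 2)*(-4))/(127 + 1/23) = (-2*(-4))/(2922/23) = 8*(23/2922) = 92/1461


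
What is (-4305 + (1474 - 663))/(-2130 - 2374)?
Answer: 1747/2252 ≈ 0.77575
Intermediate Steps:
(-4305 + (1474 - 663))/(-2130 - 2374) = (-4305 + 811)/(-4504) = -3494*(-1/4504) = 1747/2252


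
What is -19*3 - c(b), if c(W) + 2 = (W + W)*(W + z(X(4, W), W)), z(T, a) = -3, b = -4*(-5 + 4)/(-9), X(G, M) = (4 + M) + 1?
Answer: -4703/81 ≈ -58.062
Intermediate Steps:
X(G, M) = 5 + M
b = -4/9 (b = -4*(-1)*(-⅑) = 4*(-⅑) = -4/9 ≈ -0.44444)
c(W) = -2 + 2*W*(-3 + W) (c(W) = -2 + (W + W)*(W - 3) = -2 + (2*W)*(-3 + W) = -2 + 2*W*(-3 + W))
-19*3 - c(b) = -19*3 - (-2 - 6*(-4/9) + 2*(-4/9)²) = -57 - (-2 + 8/3 + 2*(16/81)) = -57 - (-2 + 8/3 + 32/81) = -57 - 1*86/81 = -57 - 86/81 = -4703/81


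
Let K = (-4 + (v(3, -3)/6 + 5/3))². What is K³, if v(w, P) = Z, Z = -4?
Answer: 729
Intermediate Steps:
v(w, P) = -4
K = 9 (K = (-4 + (-4/6 + 5/3))² = (-4 + (-4*⅙ + 5*(⅓)))² = (-4 + (-⅔ + 5/3))² = (-4 + 1)² = (-3)² = 9)
K³ = 9³ = 729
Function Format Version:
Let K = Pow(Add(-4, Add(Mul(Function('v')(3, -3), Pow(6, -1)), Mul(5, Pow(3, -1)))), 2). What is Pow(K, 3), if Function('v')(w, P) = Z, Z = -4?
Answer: 729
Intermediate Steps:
Function('v')(w, P) = -4
K = 9 (K = Pow(Add(-4, Add(Mul(-4, Pow(6, -1)), Mul(5, Pow(3, -1)))), 2) = Pow(Add(-4, Add(Mul(-4, Rational(1, 6)), Mul(5, Rational(1, 3)))), 2) = Pow(Add(-4, Add(Rational(-2, 3), Rational(5, 3))), 2) = Pow(Add(-4, 1), 2) = Pow(-3, 2) = 9)
Pow(K, 3) = Pow(9, 3) = 729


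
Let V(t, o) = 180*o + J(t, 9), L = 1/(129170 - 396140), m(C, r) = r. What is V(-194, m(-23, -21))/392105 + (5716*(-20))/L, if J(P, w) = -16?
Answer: 11967048677888204/392105 ≈ 3.0520e+10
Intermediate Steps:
L = -1/266970 (L = 1/(-266970) = -1/266970 ≈ -3.7457e-6)
V(t, o) = -16 + 180*o (V(t, o) = 180*o - 16 = -16 + 180*o)
V(-194, m(-23, -21))/392105 + (5716*(-20))/L = (-16 + 180*(-21))/392105 + (5716*(-20))/(-1/266970) = (-16 - 3780)*(1/392105) - 114320*(-266970) = -3796*1/392105 + 30520010400 = -3796/392105 + 30520010400 = 11967048677888204/392105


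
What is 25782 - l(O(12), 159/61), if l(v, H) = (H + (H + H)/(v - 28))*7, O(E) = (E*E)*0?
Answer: 3143337/122 ≈ 25765.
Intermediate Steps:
O(E) = 0 (O(E) = E**2*0 = 0)
l(v, H) = 7*H + 14*H/(-28 + v) (l(v, H) = (H + (2*H)/(-28 + v))*7 = (H + 2*H/(-28 + v))*7 = 7*H + 14*H/(-28 + v))
25782 - l(O(12), 159/61) = 25782 - 7*159/61*(-26 + 0)/(-28 + 0) = 25782 - 7*159*(1/61)*(-26)/(-28) = 25782 - 7*159*(-1)*(-26)/(61*28) = 25782 - 1*2067/122 = 25782 - 2067/122 = 3143337/122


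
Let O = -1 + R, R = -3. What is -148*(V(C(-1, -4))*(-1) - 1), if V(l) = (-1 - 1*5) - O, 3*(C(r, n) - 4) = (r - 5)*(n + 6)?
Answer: -148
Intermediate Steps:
C(r, n) = 4 + (-5 + r)*(6 + n)/3 (C(r, n) = 4 + ((r - 5)*(n + 6))/3 = 4 + ((-5 + r)*(6 + n))/3 = 4 + (-5 + r)*(6 + n)/3)
O = -4 (O = -1 - 3 = -4)
V(l) = -2 (V(l) = (-1 - 1*5) - 1*(-4) = (-1 - 5) + 4 = -6 + 4 = -2)
-148*(V(C(-1, -4))*(-1) - 1) = -148*(-2*(-1) - 1) = -148*(2 - 1) = -148*1 = -148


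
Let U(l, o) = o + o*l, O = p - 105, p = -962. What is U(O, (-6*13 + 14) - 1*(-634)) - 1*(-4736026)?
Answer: 4128406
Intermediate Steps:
O = -1067 (O = -962 - 105 = -1067)
U(l, o) = o + l*o
U(O, (-6*13 + 14) - 1*(-634)) - 1*(-4736026) = ((-6*13 + 14) - 1*(-634))*(1 - 1067) - 1*(-4736026) = ((-78 + 14) + 634)*(-1066) + 4736026 = (-64 + 634)*(-1066) + 4736026 = 570*(-1066) + 4736026 = -607620 + 4736026 = 4128406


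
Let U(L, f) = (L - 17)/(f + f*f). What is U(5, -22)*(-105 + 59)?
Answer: 92/77 ≈ 1.1948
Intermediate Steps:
U(L, f) = (-17 + L)/(f + f**2)
U(5, -22)*(-105 + 59) = ((-17 + 5)/((-22)*(1 - 22)))*(-105 + 59) = -1/22*(-12)/(-21)*(-46) = -1/22*(-1/21)*(-12)*(-46) = -2/77*(-46) = 92/77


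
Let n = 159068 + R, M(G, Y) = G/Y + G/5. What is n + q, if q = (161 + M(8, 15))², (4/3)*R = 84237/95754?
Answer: 5333913685573/28726200 ≈ 1.8568e+5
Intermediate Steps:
R = 84237/127672 (R = 3*(84237/95754)/4 = 3*(84237*(1/95754))/4 = (¾)*(28079/31918) = 84237/127672 ≈ 0.65979)
M(G, Y) = G/5 + G/Y (M(G, Y) = G/Y + G*(⅕) = G/Y + G/5 = G/5 + G/Y)
q = 5987809/225 (q = (161 + ((⅕)*8 + 8/15))² = (161 + (8/5 + 8*(1/15)))² = (161 + (8/5 + 8/15))² = (161 + 32/15)² = (2447/15)² = 5987809/225 ≈ 26613.)
n = 20308613933/127672 (n = 159068 + 84237/127672 = 20308613933/127672 ≈ 1.5907e+5)
n + q = 20308613933/127672 + 5987809/225 = 5333913685573/28726200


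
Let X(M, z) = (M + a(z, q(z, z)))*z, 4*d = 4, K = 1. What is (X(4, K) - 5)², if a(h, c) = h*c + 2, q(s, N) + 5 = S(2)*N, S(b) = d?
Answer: 9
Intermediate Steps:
d = 1 (d = (¼)*4 = 1)
S(b) = 1
q(s, N) = -5 + N (q(s, N) = -5 + 1*N = -5 + N)
a(h, c) = 2 + c*h (a(h, c) = c*h + 2 = 2 + c*h)
X(M, z) = z*(2 + M + z*(-5 + z)) (X(M, z) = (M + (2 + (-5 + z)*z))*z = (M + (2 + z*(-5 + z)))*z = (2 + M + z*(-5 + z))*z = z*(2 + M + z*(-5 + z)))
(X(4, K) - 5)² = (1*(2 + 4 + 1*(-5 + 1)) - 5)² = (1*(2 + 4 + 1*(-4)) - 5)² = (1*(2 + 4 - 4) - 5)² = (1*2 - 5)² = (2 - 5)² = (-3)² = 9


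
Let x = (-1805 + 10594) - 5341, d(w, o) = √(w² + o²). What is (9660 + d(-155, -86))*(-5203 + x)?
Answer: -16953300 - 1755*√31421 ≈ -1.7264e+7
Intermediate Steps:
d(w, o) = √(o² + w²)
x = 3448 (x = 8789 - 5341 = 3448)
(9660 + d(-155, -86))*(-5203 + x) = (9660 + √((-86)² + (-155)²))*(-5203 + 3448) = (9660 + √(7396 + 24025))*(-1755) = (9660 + √31421)*(-1755) = -16953300 - 1755*√31421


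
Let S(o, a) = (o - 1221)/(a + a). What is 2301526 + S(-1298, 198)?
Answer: 82854707/36 ≈ 2.3015e+6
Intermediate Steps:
S(o, a) = (-1221 + o)/(2*a) (S(o, a) = (-1221 + o)/((2*a)) = (-1221 + o)*(1/(2*a)) = (-1221 + o)/(2*a))
2301526 + S(-1298, 198) = 2301526 + (½)*(-1221 - 1298)/198 = 2301526 + (½)*(1/198)*(-2519) = 2301526 - 229/36 = 82854707/36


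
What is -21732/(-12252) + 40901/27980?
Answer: 92431701/28567580 ≈ 3.2355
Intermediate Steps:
-21732/(-12252) + 40901/27980 = -21732*(-1/12252) + 40901*(1/27980) = 1811/1021 + 40901/27980 = 92431701/28567580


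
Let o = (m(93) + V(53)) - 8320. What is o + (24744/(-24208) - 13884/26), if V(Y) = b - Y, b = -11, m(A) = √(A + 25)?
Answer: -26988961/3026 + √118 ≈ -8908.2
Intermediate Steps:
m(A) = √(25 + A)
V(Y) = -11 - Y
o = -8384 + √118 (o = (√(25 + 93) + (-11 - 1*53)) - 8320 = (√118 + (-11 - 53)) - 8320 = (√118 - 64) - 8320 = (-64 + √118) - 8320 = -8384 + √118 ≈ -8373.1)
o + (24744/(-24208) - 13884/26) = (-8384 + √118) + (24744/(-24208) - 13884/26) = (-8384 + √118) + (24744*(-1/24208) - 13884*1/26) = (-8384 + √118) + (-3093/3026 - 534) = (-8384 + √118) - 1618977/3026 = -26988961/3026 + √118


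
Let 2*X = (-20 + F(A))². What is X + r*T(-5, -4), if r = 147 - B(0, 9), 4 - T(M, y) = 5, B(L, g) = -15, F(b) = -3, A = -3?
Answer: 205/2 ≈ 102.50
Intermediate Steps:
T(M, y) = -1 (T(M, y) = 4 - 1*5 = 4 - 5 = -1)
r = 162 (r = 147 - 1*(-15) = 147 + 15 = 162)
X = 529/2 (X = (-20 - 3)²/2 = (½)*(-23)² = (½)*529 = 529/2 ≈ 264.50)
X + r*T(-5, -4) = 529/2 + 162*(-1) = 529/2 - 162 = 205/2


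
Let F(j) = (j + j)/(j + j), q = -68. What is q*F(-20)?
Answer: -68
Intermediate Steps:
F(j) = 1 (F(j) = (2*j)/((2*j)) = (2*j)*(1/(2*j)) = 1)
q*F(-20) = -68*1 = -68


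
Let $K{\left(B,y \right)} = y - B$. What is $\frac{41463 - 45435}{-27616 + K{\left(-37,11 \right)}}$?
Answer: $\frac{993}{6892} \approx 0.14408$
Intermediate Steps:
$\frac{41463 - 45435}{-27616 + K{\left(-37,11 \right)}} = \frac{41463 - 45435}{-27616 + \left(11 - -37\right)} = - \frac{3972}{-27616 + \left(11 + 37\right)} = - \frac{3972}{-27616 + 48} = - \frac{3972}{-27568} = \left(-3972\right) \left(- \frac{1}{27568}\right) = \frac{993}{6892}$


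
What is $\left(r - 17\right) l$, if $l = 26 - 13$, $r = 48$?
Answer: $403$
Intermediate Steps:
$l = 13$
$\left(r - 17\right) l = \left(48 - 17\right) 13 = 31 \cdot 13 = 403$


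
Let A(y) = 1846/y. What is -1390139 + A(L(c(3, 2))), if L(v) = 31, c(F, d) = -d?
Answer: -43092463/31 ≈ -1.3901e+6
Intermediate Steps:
-1390139 + A(L(c(3, 2))) = -1390139 + 1846/31 = -43092463/31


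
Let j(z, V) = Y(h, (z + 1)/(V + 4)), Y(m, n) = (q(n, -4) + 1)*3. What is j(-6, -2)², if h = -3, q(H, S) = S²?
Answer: 2601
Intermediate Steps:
Y(m, n) = 51 (Y(m, n) = ((-4)² + 1)*3 = (16 + 1)*3 = 17*3 = 51)
j(z, V) = 51
j(-6, -2)² = 51² = 2601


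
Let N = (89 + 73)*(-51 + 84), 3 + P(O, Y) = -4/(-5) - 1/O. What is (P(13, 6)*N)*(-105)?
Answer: 16615368/13 ≈ 1.2781e+6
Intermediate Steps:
P(O, Y) = -11/5 - 1/O (P(O, Y) = -3 + (-4/(-5) - 1/O) = -3 + (-4*(-⅕) - 1/O) = -3 + (⅘ - 1/O) = -11/5 - 1/O)
N = 5346 (N = 162*33 = 5346)
(P(13, 6)*N)*(-105) = ((-11/5 - 1/13)*5346)*(-105) = -148/65*5346*(-105) = -791208/65*(-105) = 16615368/13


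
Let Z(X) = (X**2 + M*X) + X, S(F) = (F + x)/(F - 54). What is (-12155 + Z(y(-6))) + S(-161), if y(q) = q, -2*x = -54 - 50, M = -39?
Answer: -2556456/215 ≈ -11891.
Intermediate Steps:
x = 52 (x = -(-54 - 50)/2 = -1/2*(-104) = 52)
S(F) = (52 + F)/(-54 + F) (S(F) = (F + 52)/(F - 54) = (52 + F)/(-54 + F))
Z(X) = X**2 - 38*X (Z(X) = (X**2 - 39*X) + X = X**2 - 38*X)
(-12155 + Z(y(-6))) + S(-161) = (-12155 - 6*(-38 - 6)) + (52 - 161)/(-54 - 161) = (-12155 - 6*(-44)) - 109/(-215) = (-12155 + 264) - 1/215*(-109) = -11891 + 109/215 = -2556456/215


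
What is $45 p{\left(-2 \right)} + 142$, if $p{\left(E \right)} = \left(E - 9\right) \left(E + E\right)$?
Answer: $2122$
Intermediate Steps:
$p{\left(E \right)} = 2 E \left(-9 + E\right)$ ($p{\left(E \right)} = \left(-9 + E\right) 2 E = 2 E \left(-9 + E\right)$)
$45 p{\left(-2 \right)} + 142 = 45 \cdot 2 \left(-2\right) \left(-9 - 2\right) + 142 = 45 \cdot 2 \left(-2\right) \left(-11\right) + 142 = 45 \cdot 44 + 142 = 1980 + 142 = 2122$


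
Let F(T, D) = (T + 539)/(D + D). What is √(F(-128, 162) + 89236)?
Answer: 5*√1156515/18 ≈ 298.73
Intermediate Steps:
F(T, D) = (539 + T)/(2*D) (F(T, D) = (539 + T)/((2*D)) = (539 + T)*(1/(2*D)) = (539 + T)/(2*D))
√(F(-128, 162) + 89236) = √((½)*(539 - 128)/162 + 89236) = √((½)*(1/162)*411 + 89236) = √(137/108 + 89236) = √(9637625/108) = 5*√1156515/18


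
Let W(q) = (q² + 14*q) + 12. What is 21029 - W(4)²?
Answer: 13973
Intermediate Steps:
W(q) = 12 + q² + 14*q
21029 - W(4)² = 21029 - (12 + 4² + 14*4)² = 21029 - (12 + 16 + 56)² = 21029 - 1*84² = 21029 - 1*7056 = 21029 - 7056 = 13973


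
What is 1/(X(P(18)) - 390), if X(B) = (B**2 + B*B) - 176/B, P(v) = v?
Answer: 9/2234 ≈ 0.0040286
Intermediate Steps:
X(B) = -176/B + 2*B**2 (X(B) = (B**2 + B**2) - 176/B = 2*B**2 - 176/B = -176/B + 2*B**2)
1/(X(P(18)) - 390) = 1/(2*(-88 + 18**3)/18 - 390) = 1/(2*(1/18)*(-88 + 5832) - 390) = 1/(2*(1/18)*5744 - 390) = 1/(5744/9 - 390) = 1/(2234/9) = 9/2234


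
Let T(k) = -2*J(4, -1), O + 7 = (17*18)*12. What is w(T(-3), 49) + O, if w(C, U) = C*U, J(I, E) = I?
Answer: 3273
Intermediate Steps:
O = 3665 (O = -7 + (17*18)*12 = -7 + 306*12 = -7 + 3672 = 3665)
T(k) = -8 (T(k) = -2*4 = -8)
w(T(-3), 49) + O = -8*49 + 3665 = -392 + 3665 = 3273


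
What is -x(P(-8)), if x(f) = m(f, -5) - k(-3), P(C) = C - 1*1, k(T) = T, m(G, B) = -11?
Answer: 8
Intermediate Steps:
P(C) = -1 + C (P(C) = C - 1 = -1 + C)
x(f) = -8 (x(f) = -11 - 1*(-3) = -11 + 3 = -8)
-x(P(-8)) = -1*(-8) = 8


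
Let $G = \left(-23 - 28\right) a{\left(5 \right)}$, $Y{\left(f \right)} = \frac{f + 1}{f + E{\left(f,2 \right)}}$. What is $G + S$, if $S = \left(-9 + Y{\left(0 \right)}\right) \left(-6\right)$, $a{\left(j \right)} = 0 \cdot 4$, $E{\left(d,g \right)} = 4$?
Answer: $\frac{105}{2} \approx 52.5$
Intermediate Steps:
$Y{\left(f \right)} = \frac{1 + f}{4 + f}$ ($Y{\left(f \right)} = \frac{f + 1}{f + 4} = \frac{1 + f}{4 + f}$)
$a{\left(j \right)} = 0$
$G = 0$ ($G = \left(-23 - 28\right) 0 = \left(-51\right) 0 = 0$)
$S = \frac{105}{2}$ ($S = \left(-9 + \frac{1 + 0}{4 + 0}\right) \left(-6\right) = \left(-9 + \frac{1}{4} \cdot 1\right) \left(-6\right) = \left(-9 + \frac{1}{4}\right) \left(-6\right) = \left(- \frac{35}{4}\right) \left(-6\right) = \frac{105}{2} \approx 52.5$)
$G + S = 0 + \frac{105}{2} = \frac{105}{2}$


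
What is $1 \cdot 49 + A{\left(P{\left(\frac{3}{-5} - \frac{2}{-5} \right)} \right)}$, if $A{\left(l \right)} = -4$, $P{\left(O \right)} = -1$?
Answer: $45$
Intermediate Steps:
$1 \cdot 49 + A{\left(P{\left(\frac{3}{-5} - \frac{2}{-5} \right)} \right)} = 1 \cdot 49 - 4 = 49 - 4 = 45$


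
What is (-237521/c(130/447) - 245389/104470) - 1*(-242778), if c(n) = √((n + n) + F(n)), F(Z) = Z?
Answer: 25362772271/104470 - 237521*√19370/130 ≈ -11511.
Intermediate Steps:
c(n) = √3*√n (c(n) = √((n + n) + n) = √(2*n + n) = √(3*n) = √3*√n)
(-237521/c(130/447) - 245389/104470) - 1*(-242778) = (-237521*√19370/130 - 245389/104470) - 1*(-242778) = (-237521*√19370/130 - 245389*1/104470) + 242778 = (-237521*√19370/130 - 245389/104470) + 242778 = (-245389/104470 - 237521*√19370/130) + 242778 = 25362772271/104470 - 237521*√19370/130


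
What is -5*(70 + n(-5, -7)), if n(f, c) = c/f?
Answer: -357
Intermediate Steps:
-5*(70 + n(-5, -7)) = -5*(70 - 7/(-5)) = -5*(70 - 7*(-⅕)) = -5*(70 + 7/5) = -5*357/5 = -357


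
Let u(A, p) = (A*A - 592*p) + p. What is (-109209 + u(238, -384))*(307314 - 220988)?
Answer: 15053441554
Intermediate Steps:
u(A, p) = A² - 591*p (u(A, p) = (A² - 592*p) + p = A² - 591*p)
(-109209 + u(238, -384))*(307314 - 220988) = (-109209 + (238² - 591*(-384)))*(307314 - 220988) = (-109209 + (56644 + 226944))*86326 = (-109209 + 283588)*86326 = 174379*86326 = 15053441554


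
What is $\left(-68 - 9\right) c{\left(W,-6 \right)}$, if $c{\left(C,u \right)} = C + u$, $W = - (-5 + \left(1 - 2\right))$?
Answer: $0$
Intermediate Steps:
$W = 6$ ($W = - (-5 + \left(1 - 2\right)) = - (-5 - 1) = \left(-1\right) \left(-6\right) = 6$)
$\left(-68 - 9\right) c{\left(W,-6 \right)} = \left(-68 - 9\right) \left(6 - 6\right) = \left(-77\right) 0 = 0$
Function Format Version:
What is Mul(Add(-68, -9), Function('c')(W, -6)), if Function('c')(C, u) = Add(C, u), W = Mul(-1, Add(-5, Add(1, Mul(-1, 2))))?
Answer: 0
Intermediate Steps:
W = 6 (W = Mul(-1, Add(-5, Add(1, -2))) = Mul(-1, Add(-5, -1)) = Mul(-1, -6) = 6)
Mul(Add(-68, -9), Function('c')(W, -6)) = Mul(Add(-68, -9), Add(6, -6)) = Mul(-77, 0) = 0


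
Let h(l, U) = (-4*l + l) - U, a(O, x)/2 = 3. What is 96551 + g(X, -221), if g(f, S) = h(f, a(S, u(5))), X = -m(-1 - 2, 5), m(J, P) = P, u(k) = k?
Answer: 96560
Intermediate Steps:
a(O, x) = 6 (a(O, x) = 2*3 = 6)
X = -5 (X = -1*5 = -5)
h(l, U) = -U - 3*l (h(l, U) = -3*l - U = -U - 3*l)
g(f, S) = -6 - 3*f (g(f, S) = -1*6 - 3*f = -6 - 3*f)
96551 + g(X, -221) = 96551 + (-6 - 3*(-5)) = 96551 + (-6 + 15) = 96551 + 9 = 96560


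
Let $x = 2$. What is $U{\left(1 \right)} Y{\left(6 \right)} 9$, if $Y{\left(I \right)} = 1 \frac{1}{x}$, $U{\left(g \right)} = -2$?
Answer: $-9$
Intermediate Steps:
$Y{\left(I \right)} = \frac{1}{2}$ ($Y{\left(I \right)} = 1 \cdot \frac{1}{2} = \frac{1}{2}$)
$U{\left(1 \right)} Y{\left(6 \right)} 9 = \left(-2\right) \frac{1}{2} \cdot 9 = \left(-1\right) 9 = -9$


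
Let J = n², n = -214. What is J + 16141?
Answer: 61937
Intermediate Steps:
J = 45796 (J = (-214)² = 45796)
J + 16141 = 45796 + 16141 = 61937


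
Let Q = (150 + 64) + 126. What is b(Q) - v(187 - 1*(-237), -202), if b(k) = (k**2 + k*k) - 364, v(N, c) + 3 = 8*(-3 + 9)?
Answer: 230791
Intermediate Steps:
Q = 340 (Q = 214 + 126 = 340)
v(N, c) = 45 (v(N, c) = -3 + 8*(-3 + 9) = -3 + 8*6 = -3 + 48 = 45)
b(k) = -364 + 2*k**2 (b(k) = (k**2 + k**2) - 364 = 2*k**2 - 364 = -364 + 2*k**2)
b(Q) - v(187 - 1*(-237), -202) = (-364 + 2*340**2) - 1*45 = (-364 + 2*115600) - 45 = (-364 + 231200) - 45 = 230836 - 45 = 230791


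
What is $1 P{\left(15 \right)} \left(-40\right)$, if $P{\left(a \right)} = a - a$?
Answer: $0$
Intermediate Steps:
$P{\left(a \right)} = 0$
$1 P{\left(15 \right)} \left(-40\right) = 1 \cdot 0 \left(-40\right) = 1 \cdot 0 = 0$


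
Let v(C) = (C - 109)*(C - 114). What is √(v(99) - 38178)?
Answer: 2*I*√9507 ≈ 195.01*I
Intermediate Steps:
v(C) = (-114 + C)*(-109 + C) (v(C) = (-109 + C)*(-114 + C) = (-114 + C)*(-109 + C))
√(v(99) - 38178) = √((12426 + 99² - 223*99) - 38178) = √((12426 + 9801 - 22077) - 38178) = √(150 - 38178) = √(-38028) = 2*I*√9507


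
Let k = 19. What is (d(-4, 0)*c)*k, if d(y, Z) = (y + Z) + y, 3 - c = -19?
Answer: -3344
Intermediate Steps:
c = 22 (c = 3 - 1*(-19) = 3 + 19 = 22)
d(y, Z) = Z + 2*y (d(y, Z) = (Z + y) + y = Z + 2*y)
(d(-4, 0)*c)*k = ((0 + 2*(-4))*22)*19 = ((0 - 8)*22)*19 = -8*22*19 = -176*19 = -3344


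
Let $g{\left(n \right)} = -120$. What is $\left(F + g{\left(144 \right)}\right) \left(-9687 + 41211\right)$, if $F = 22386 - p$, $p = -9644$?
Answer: $1005930840$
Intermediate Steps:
$F = 32030$ ($F = 22386 - -9644 = 22386 + 9644 = 32030$)
$\left(F + g{\left(144 \right)}\right) \left(-9687 + 41211\right) = \left(32030 - 120\right) \left(-9687 + 41211\right) = 31910 \cdot 31524 = 1005930840$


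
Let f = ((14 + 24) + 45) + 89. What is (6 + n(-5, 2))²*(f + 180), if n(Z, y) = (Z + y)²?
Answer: 79200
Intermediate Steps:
f = 172 (f = (38 + 45) + 89 = 83 + 89 = 172)
(6 + n(-5, 2))²*(f + 180) = (6 + (-5 + 2)²)²*(172 + 180) = (6 + (-3)²)²*352 = (6 + 9)²*352 = 15²*352 = 225*352 = 79200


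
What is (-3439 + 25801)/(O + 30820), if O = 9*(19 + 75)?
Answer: 11181/15833 ≈ 0.70618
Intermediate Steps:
O = 846 (O = 9*94 = 846)
(-3439 + 25801)/(O + 30820) = (-3439 + 25801)/(846 + 30820) = 22362/31666 = 22362*(1/31666) = 11181/15833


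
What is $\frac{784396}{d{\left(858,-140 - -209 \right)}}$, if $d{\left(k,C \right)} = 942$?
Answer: $\frac{392198}{471} \approx 832.69$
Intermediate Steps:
$\frac{784396}{d{\left(858,-140 - -209 \right)}} = \frac{784396}{942} = 784396 \cdot \frac{1}{942} = \frac{392198}{471}$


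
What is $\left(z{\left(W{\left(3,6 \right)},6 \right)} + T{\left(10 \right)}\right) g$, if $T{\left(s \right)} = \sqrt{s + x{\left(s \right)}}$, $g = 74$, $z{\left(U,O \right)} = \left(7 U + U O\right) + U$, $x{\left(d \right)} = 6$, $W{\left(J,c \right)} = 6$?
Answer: $6512$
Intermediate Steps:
$z{\left(U,O \right)} = 8 U + O U$ ($z{\left(U,O \right)} = \left(7 U + O U\right) + U = 8 U + O U$)
$T{\left(s \right)} = \sqrt{6 + s}$ ($T{\left(s \right)} = \sqrt{s + 6} = \sqrt{6 + s}$)
$\left(z{\left(W{\left(3,6 \right)},6 \right)} + T{\left(10 \right)}\right) g = \left(6 \left(8 + 6\right) + \sqrt{6 + 10}\right) 74 = \left(6 \cdot 14 + \sqrt{16}\right) 74 = \left(84 + 4\right) 74 = 88 \cdot 74 = 6512$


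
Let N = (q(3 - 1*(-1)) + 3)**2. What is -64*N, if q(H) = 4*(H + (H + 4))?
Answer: -166464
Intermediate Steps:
q(H) = 16 + 8*H (q(H) = 4*(H + (4 + H)) = 4*(4 + 2*H) = 16 + 8*H)
N = 2601 (N = ((16 + 8*(3 - 1*(-1))) + 3)**2 = ((16 + 8*(3 + 1)) + 3)**2 = ((16 + 8*4) + 3)**2 = ((16 + 32) + 3)**2 = (48 + 3)**2 = 51**2 = 2601)
-64*N = -64*2601 = -166464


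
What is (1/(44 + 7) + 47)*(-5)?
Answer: -11990/51 ≈ -235.10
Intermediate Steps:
(1/(44 + 7) + 47)*(-5) = (1/51 + 47)*(-5) = (2398/51)*(-5) = -11990/51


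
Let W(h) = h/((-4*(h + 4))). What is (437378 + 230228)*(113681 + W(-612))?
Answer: 23071760704685/304 ≈ 7.5894e+10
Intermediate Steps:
W(h) = h/(-16 - 4*h) (W(h) = h/((-4*(4 + h))) = h/(-16 - 4*h))
(437378 + 230228)*(113681 + W(-612)) = (437378 + 230228)*(113681 - 1*(-612)/(16 + 4*(-612))) = 667606*(113681 - 1*(-612)/(16 - 2448)) = 667606*(113681 - 1*(-612)/(-2432)) = 667606*(113681 - 1*(-612)*(-1/2432)) = 667606*(113681 - 153/608) = 667606*(69117895/608) = 23071760704685/304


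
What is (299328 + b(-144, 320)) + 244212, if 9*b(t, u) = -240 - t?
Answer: 1630588/3 ≈ 5.4353e+5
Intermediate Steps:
b(t, u) = -80/3 - t/9 (b(t, u) = (-240 - t)/9 = -80/3 - t/9)
(299328 + b(-144, 320)) + 244212 = (299328 + (-80/3 - ⅑*(-144))) + 244212 = (299328 + (-80/3 + 16)) + 244212 = (299328 - 32/3) + 244212 = 897952/3 + 244212 = 1630588/3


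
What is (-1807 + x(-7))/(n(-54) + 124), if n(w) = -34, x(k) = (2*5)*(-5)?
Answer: -619/30 ≈ -20.633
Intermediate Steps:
x(k) = -50 (x(k) = 10*(-5) = -50)
(-1807 + x(-7))/(n(-54) + 124) = (-1807 - 50)/(-34 + 124) = -1857/90 = -1857*1/90 = -619/30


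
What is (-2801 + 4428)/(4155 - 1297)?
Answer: 1627/2858 ≈ 0.56928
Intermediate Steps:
(-2801 + 4428)/(4155 - 1297) = 1627/2858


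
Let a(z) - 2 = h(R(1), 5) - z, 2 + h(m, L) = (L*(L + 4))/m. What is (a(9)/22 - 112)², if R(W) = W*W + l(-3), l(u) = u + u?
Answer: 1540081/121 ≈ 12728.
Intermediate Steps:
l(u) = 2*u
R(W) = -6 + W² (R(W) = W*W + 2*(-3) = W² - 6 = -6 + W²)
h(m, L) = -2 + L*(4 + L)/m (h(m, L) = -2 + (L*(L + 4))/m = -2 + (L*(4 + L))/m = -2 + L*(4 + L)/m)
a(z) = -9 - z (a(z) = 2 + ((5² - 2*(-6 + 1²) + 4*5)/(-6 + 1²) - z) = 2 + ((25 - 2*(-6 + 1) + 20)/(-6 + 1) - z) = 2 + ((25 - 2*(-5) + 20)/(-5) - z) = 2 + (-(25 + 10 + 20)/5 - z) = 2 + (-⅕*55 - z) = 2 + (-11 - z) = -9 - z)
(a(9)/22 - 112)² = ((-9 - 1*9)/22 - 112)² = ((-9 - 9)*(1/22) - 112)² = (-18*1/22 - 112)² = (-9/11 - 112)² = (-1241/11)² = 1540081/121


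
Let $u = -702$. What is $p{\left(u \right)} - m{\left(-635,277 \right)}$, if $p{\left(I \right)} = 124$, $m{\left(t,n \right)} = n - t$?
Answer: $-788$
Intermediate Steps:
$p{\left(u \right)} - m{\left(-635,277 \right)} = 124 - \left(277 - -635\right) = 124 - \left(277 + 635\right) = 124 - 912 = -788$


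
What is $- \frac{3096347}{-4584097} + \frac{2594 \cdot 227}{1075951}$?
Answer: $\frac{6030808160283}{4932263751247} \approx 1.2227$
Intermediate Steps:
$- \frac{3096347}{-4584097} + \frac{2594 \cdot 227}{1075951} = \left(-3096347\right) \left(- \frac{1}{4584097}\right) + 588838 \cdot \frac{1}{1075951} = \frac{3096347}{4584097} + \frac{588838}{1075951} = \frac{6030808160283}{4932263751247}$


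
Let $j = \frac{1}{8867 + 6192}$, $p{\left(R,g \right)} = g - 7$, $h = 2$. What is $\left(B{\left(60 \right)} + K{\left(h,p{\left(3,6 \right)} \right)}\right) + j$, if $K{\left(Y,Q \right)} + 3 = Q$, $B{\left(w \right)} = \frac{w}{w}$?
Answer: $- \frac{45176}{15059} \approx -2.9999$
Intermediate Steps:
$p{\left(R,g \right)} = -7 + g$ ($p{\left(R,g \right)} = g - 7 = -7 + g$)
$B{\left(w \right)} = 1$
$K{\left(Y,Q \right)} = -3 + Q$
$j = \frac{1}{15059} \approx 6.6406 \cdot 10^{-5}$
$\left(B{\left(60 \right)} + K{\left(h,p{\left(3,6 \right)} \right)}\right) + j = \left(1 + \left(-3 + \left(-7 + 6\right)\right)\right) + \frac{1}{15059} = \left(1 - 4\right) + \frac{1}{15059} = -3 + \frac{1}{15059} = - \frac{45176}{15059}$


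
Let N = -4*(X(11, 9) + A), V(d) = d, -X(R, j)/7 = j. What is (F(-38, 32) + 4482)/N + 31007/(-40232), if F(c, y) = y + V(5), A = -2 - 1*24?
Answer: 42692479/3580648 ≈ 11.923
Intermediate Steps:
A = -26 (A = -2 - 24 = -26)
X(R, j) = -7*j
F(c, y) = 5 + y (F(c, y) = y + 5 = 5 + y)
N = 356 (N = -4*(-7*9 - 26) = -4*(-63 - 26) = -4*(-89) = 356)
(F(-38, 32) + 4482)/N + 31007/(-40232) = ((5 + 32) + 4482)/356 + 31007/(-40232) = (37 + 4482)*(1/356) + 31007*(-1/40232) = 4519*(1/356) - 31007/40232 = 4519/356 - 31007/40232 = 42692479/3580648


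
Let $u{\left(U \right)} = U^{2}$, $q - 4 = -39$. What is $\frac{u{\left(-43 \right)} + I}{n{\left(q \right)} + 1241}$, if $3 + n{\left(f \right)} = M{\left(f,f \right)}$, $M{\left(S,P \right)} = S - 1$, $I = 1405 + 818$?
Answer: $\frac{2036}{601} \approx 3.3877$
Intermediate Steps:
$I = 2223$
$M{\left(S,P \right)} = -1 + S$
$q = -35$ ($q = 4 - 39 = -35$)
$n{\left(f \right)} = -4 + f$ ($n{\left(f \right)} = -3 + \left(-1 + f\right) = -4 + f$)
$\frac{u{\left(-43 \right)} + I}{n{\left(q \right)} + 1241} = \frac{\left(-43\right)^{2} + 2223}{\left(-4 - 35\right) + 1241} = \frac{1849 + 2223}{-39 + 1241} = \frac{4072}{1202} = 4072 \cdot \frac{1}{1202} = \frac{2036}{601}$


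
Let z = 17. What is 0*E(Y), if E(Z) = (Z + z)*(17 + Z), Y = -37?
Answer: 0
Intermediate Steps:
E(Z) = (17 + Z)² (E(Z) = (Z + 17)*(17 + Z) = (17 + Z)*(17 + Z) = (17 + Z)²)
0*E(Y) = 0*(289 + (-37)² + 34*(-37)) = 0*(289 + 1369 - 1258) = 0*400 = 0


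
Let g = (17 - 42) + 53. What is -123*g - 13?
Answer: -3457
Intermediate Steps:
g = 28 (g = -25 + 53 = 28)
-123*g - 13 = -123*28 - 13 = -3444 - 13 = -3457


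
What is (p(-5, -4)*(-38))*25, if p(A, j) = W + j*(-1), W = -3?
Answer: -950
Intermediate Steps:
p(A, j) = -3 - j (p(A, j) = -3 + j*(-1) = -3 - j)
(p(-5, -4)*(-38))*25 = ((-3 - 1*(-4))*(-38))*25 = ((-3 + 4)*(-38))*25 = (1*(-38))*25 = -38*25 = -950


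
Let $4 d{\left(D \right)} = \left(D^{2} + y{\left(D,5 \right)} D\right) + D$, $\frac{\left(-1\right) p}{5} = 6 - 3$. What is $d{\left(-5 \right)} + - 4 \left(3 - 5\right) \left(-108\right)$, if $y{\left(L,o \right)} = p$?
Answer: $- \frac{3361}{4} \approx -840.25$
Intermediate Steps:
$p = -15$ ($p = - 5 \left(6 - 3\right) = \left(-5\right) 3 = -15$)
$y{\left(L,o \right)} = -15$
$d{\left(D \right)} = - \frac{7 D}{2} + \frac{D^{2}}{4}$ ($d{\left(D \right)} = \frac{\left(D^{2} - 15 D\right) + D}{4} = \frac{D^{2} - 14 D}{4} = - \frac{7 D}{2} + \frac{D^{2}}{4}$)
$d{\left(-5 \right)} + - 4 \left(3 - 5\right) \left(-108\right) = \frac{1}{4} \left(-5\right) \left(-14 - 5\right) + - 4 \left(3 - 5\right) \left(-108\right) = \frac{1}{4} \left(-5\right) \left(-19\right) + \left(-4\right) \left(-2\right) \left(-108\right) = \frac{95}{4} + 8 \left(-108\right) = \frac{95}{4} - 864 = - \frac{3361}{4}$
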